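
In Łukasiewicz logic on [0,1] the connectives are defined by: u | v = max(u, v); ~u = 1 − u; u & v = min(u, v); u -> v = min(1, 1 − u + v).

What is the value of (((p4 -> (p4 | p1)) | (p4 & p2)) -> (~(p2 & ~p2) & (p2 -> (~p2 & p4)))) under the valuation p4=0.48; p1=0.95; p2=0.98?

(p4 | p1) = max(0.48, 0.95) = 0.95
(p4 -> (p4 | p1)): min(1, 1 − 0.48 + 0.95) = 1
(p4 & p2) = min(0.48, 0.98) = 0.48
((p4 -> (p4 | p1)) | (p4 & p2)) = max(1, 0.48) = 1
~p2: Łukasiewicz ¬ gives 1 − 0.98 = 0.02
(p2 & ~p2) = min(0.98, 0.02) = 0.02
~(p2 & ~p2): Łukasiewicz ¬ gives 1 − 0.02 = 0.98
~p2: Łukasiewicz ¬ gives 1 − 0.98 = 0.02
(~p2 & p4) = min(0.02, 0.48) = 0.02
(p2 -> (~p2 & p4)): min(1, 1 − 0.98 + 0.02) = 0.04
(~(p2 & ~p2) & (p2 -> (~p2 & p4))) = min(0.98, 0.04) = 0.04
(((p4 -> (p4 | p1)) | (p4 & p2)) -> (~(p2 & ~p2) & (p2 -> (~p2 & p4)))): min(1, 1 − 1 + 0.04) = 0.04

0.04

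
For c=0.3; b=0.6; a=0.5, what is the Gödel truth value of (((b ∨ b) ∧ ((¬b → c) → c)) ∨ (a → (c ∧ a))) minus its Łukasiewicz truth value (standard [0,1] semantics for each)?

-0.50

Gödel evaluation:
  (b ∨ b) = max(0.6, 0.6) = 0.6
  ¬b: Gödel ¬ of 0.6 = 0 (operand ≠ 0)
  (¬b → c): 0 ≤ 0.3, so result = 1
  ((¬b → c) → c): 1 > 0.3, so result = 0.3
  ((b ∨ b) ∧ ((¬b → c) → c)) = min(0.6, 0.3) = 0.3
  (c ∧ a) = min(0.3, 0.5) = 0.3
  (a → (c ∧ a)): 0.5 > 0.3, so result = 0.3
  (((b ∨ b) ∧ ((¬b → c) → c)) ∨ (a → (c ∧ a))) = max(0.3, 0.3) = 0.3
  Gödel value = 0.3
Łukasiewicz evaluation:
  (b ∨ b) = max(0.6, 0.6) = 0.6
  ¬b: Łukasiewicz ¬ gives 1 − 0.6 = 0.4
  (¬b → c): min(1, 1 − 0.4 + 0.3) = 0.9
  ((¬b → c) → c): min(1, 1 − 0.9 + 0.3) = 0.4
  ((b ∨ b) ∧ ((¬b → c) → c)) = min(0.6, 0.4) = 0.4
  (c ∧ a) = min(0.3, 0.5) = 0.3
  (a → (c ∧ a)): min(1, 1 − 0.5 + 0.3) = 0.8
  (((b ∨ b) ∧ ((¬b → c) → c)) ∨ (a → (c ∧ a))) = max(0.4, 0.8) = 0.8
  Łukasiewicz value = 0.8
Difference: 0.3 − 0.8 = -0.50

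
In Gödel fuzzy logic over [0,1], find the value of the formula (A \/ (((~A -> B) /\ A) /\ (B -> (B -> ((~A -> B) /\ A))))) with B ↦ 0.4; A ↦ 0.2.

~A: Gödel ¬ of 0.2 = 0 (operand ≠ 0)
(~A -> B): 0 ≤ 0.4, so result = 1
((~A -> B) /\ A) = min(1, 0.2) = 0.2
~A: Gödel ¬ of 0.2 = 0 (operand ≠ 0)
(~A -> B): 0 ≤ 0.4, so result = 1
((~A -> B) /\ A) = min(1, 0.2) = 0.2
(B -> ((~A -> B) /\ A)): 0.4 > 0.2, so result = 0.2
(B -> (B -> ((~A -> B) /\ A))): 0.4 > 0.2, so result = 0.2
(((~A -> B) /\ A) /\ (B -> (B -> ((~A -> B) /\ A)))) = min(0.2, 0.2) = 0.2
(A \/ (((~A -> B) /\ A) /\ (B -> (B -> ((~A -> B) /\ A))))) = max(0.2, 0.2) = 0.2

0.20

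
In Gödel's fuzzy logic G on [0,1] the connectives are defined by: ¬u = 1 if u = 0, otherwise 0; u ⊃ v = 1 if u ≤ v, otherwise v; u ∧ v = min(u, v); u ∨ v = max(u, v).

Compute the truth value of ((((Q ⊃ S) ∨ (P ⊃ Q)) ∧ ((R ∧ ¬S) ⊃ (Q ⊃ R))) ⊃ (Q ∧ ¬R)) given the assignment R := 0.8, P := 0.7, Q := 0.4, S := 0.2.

0.00

(Q ⊃ S): 0.4 > 0.2, so result = 0.2
(P ⊃ Q): 0.7 > 0.4, so result = 0.4
((Q ⊃ S) ∨ (P ⊃ Q)) = max(0.2, 0.4) = 0.4
¬S: Gödel ¬ of 0.2 = 0 (operand ≠ 0)
(R ∧ ¬S) = min(0.8, 0) = 0
(Q ⊃ R): 0.4 ≤ 0.8, so result = 1
((R ∧ ¬S) ⊃ (Q ⊃ R)): 0 ≤ 1, so result = 1
(((Q ⊃ S) ∨ (P ⊃ Q)) ∧ ((R ∧ ¬S) ⊃ (Q ⊃ R))) = min(0.4, 1) = 0.4
¬R: Gödel ¬ of 0.8 = 0 (operand ≠ 0)
(Q ∧ ¬R) = min(0.4, 0) = 0
((((Q ⊃ S) ∨ (P ⊃ Q)) ∧ ((R ∧ ¬S) ⊃ (Q ⊃ R))) ⊃ (Q ∧ ¬R)): 0.4 > 0, so result = 0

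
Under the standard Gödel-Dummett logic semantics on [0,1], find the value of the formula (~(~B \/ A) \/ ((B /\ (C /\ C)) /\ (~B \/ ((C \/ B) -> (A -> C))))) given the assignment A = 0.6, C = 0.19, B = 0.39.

~B: Gödel ¬ of 0.39 = 0 (operand ≠ 0)
(~B \/ A) = max(0, 0.6) = 0.6
~(~B \/ A): Gödel ¬ of 0.6 = 0 (operand ≠ 0)
(C /\ C) = min(0.19, 0.19) = 0.19
(B /\ (C /\ C)) = min(0.39, 0.19) = 0.19
~B: Gödel ¬ of 0.39 = 0 (operand ≠ 0)
(C \/ B) = max(0.19, 0.39) = 0.39
(A -> C): 0.6 > 0.19, so result = 0.19
((C \/ B) -> (A -> C)): 0.39 > 0.19, so result = 0.19
(~B \/ ((C \/ B) -> (A -> C))) = max(0, 0.19) = 0.19
((B /\ (C /\ C)) /\ (~B \/ ((C \/ B) -> (A -> C)))) = min(0.19, 0.19) = 0.19
(~(~B \/ A) \/ ((B /\ (C /\ C)) /\ (~B \/ ((C \/ B) -> (A -> C))))) = max(0, 0.19) = 0.19

0.19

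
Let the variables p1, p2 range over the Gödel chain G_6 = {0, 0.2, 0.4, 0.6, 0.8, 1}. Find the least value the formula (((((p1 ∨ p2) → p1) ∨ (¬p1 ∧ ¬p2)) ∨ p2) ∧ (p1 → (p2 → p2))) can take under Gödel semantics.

0.20

The minimum is attained at p1 = 0, p2 = 0.2:
  (p1 ∨ p2) = max(0, 0.2) = 0.2
  ((p1 ∨ p2) → p1): 0.2 > 0, so result = 0
  ¬p1: Gödel ¬ of 0 = 1 (operand is 0)
  ¬p2: Gödel ¬ of 0.2 = 0 (operand ≠ 0)
  (¬p1 ∧ ¬p2) = min(1, 0) = 0
  (((p1 ∨ p2) → p1) ∨ (¬p1 ∧ ¬p2)) = max(0, 0) = 0
  ((((p1 ∨ p2) → p1) ∨ (¬p1 ∧ ¬p2)) ∨ p2) = max(0, 0.2) = 0.2
  (p2 → p2): 0.2 ≤ 0.2, so result = 1
  (p1 → (p2 → p2)): 0 ≤ 1, so result = 1
  (((((p1 ∨ p2) → p1) ∨ (¬p1 ∧ ¬p2)) ∨ p2) ∧ (p1 → (p2 → p2))) = min(0.2, 1) = 0.2
Checking all 36 assignments confirms none give a value below 0.20.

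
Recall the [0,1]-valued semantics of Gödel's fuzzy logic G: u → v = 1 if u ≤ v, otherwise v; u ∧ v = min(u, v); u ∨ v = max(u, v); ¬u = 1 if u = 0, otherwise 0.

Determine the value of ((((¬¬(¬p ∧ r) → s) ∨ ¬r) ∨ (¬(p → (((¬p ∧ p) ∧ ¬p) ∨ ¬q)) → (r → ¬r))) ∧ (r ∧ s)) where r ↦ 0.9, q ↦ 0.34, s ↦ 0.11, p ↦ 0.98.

¬p: Gödel ¬ of 0.98 = 0 (operand ≠ 0)
(¬p ∧ r) = min(0, 0.9) = 0
¬(¬p ∧ r): Gödel ¬ of 0 = 1 (operand is 0)
¬¬(¬p ∧ r): Gödel ¬ of 1 = 0 (operand ≠ 0)
(¬¬(¬p ∧ r) → s): 0 ≤ 0.11, so result = 1
¬r: Gödel ¬ of 0.9 = 0 (operand ≠ 0)
((¬¬(¬p ∧ r) → s) ∨ ¬r) = max(1, 0) = 1
¬p: Gödel ¬ of 0.98 = 0 (operand ≠ 0)
(¬p ∧ p) = min(0, 0.98) = 0
¬p: Gödel ¬ of 0.98 = 0 (operand ≠ 0)
((¬p ∧ p) ∧ ¬p) = min(0, 0) = 0
¬q: Gödel ¬ of 0.34 = 0 (operand ≠ 0)
(((¬p ∧ p) ∧ ¬p) ∨ ¬q) = max(0, 0) = 0
(p → (((¬p ∧ p) ∧ ¬p) ∨ ¬q)): 0.98 > 0, so result = 0
¬(p → (((¬p ∧ p) ∧ ¬p) ∨ ¬q)): Gödel ¬ of 0 = 1 (operand is 0)
¬r: Gödel ¬ of 0.9 = 0 (operand ≠ 0)
(r → ¬r): 0.9 > 0, so result = 0
(¬(p → (((¬p ∧ p) ∧ ¬p) ∨ ¬q)) → (r → ¬r)): 1 > 0, so result = 0
(((¬¬(¬p ∧ r) → s) ∨ ¬r) ∨ (¬(p → (((¬p ∧ p) ∧ ¬p) ∨ ¬q)) → (r → ¬r))) = max(1, 0) = 1
(r ∧ s) = min(0.9, 0.11) = 0.11
((((¬¬(¬p ∧ r) → s) ∨ ¬r) ∨ (¬(p → (((¬p ∧ p) ∧ ¬p) ∨ ¬q)) → (r → ¬r))) ∧ (r ∧ s)) = min(1, 0.11) = 0.11

0.11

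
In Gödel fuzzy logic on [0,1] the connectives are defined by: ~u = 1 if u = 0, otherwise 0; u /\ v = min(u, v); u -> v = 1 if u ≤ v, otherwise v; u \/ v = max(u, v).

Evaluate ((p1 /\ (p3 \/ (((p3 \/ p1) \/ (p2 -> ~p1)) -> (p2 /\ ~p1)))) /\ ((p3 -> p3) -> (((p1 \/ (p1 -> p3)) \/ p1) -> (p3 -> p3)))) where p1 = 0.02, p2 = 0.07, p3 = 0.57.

(p3 \/ p1) = max(0.57, 0.02) = 0.57
~p1: Gödel ¬ of 0.02 = 0 (operand ≠ 0)
(p2 -> ~p1): 0.07 > 0, so result = 0
((p3 \/ p1) \/ (p2 -> ~p1)) = max(0.57, 0) = 0.57
~p1: Gödel ¬ of 0.02 = 0 (operand ≠ 0)
(p2 /\ ~p1) = min(0.07, 0) = 0
(((p3 \/ p1) \/ (p2 -> ~p1)) -> (p2 /\ ~p1)): 0.57 > 0, so result = 0
(p3 \/ (((p3 \/ p1) \/ (p2 -> ~p1)) -> (p2 /\ ~p1))) = max(0.57, 0) = 0.57
(p1 /\ (p3 \/ (((p3 \/ p1) \/ (p2 -> ~p1)) -> (p2 /\ ~p1)))) = min(0.02, 0.57) = 0.02
(p3 -> p3): 0.57 ≤ 0.57, so result = 1
(p1 -> p3): 0.02 ≤ 0.57, so result = 1
(p1 \/ (p1 -> p3)) = max(0.02, 1) = 1
((p1 \/ (p1 -> p3)) \/ p1) = max(1, 0.02) = 1
(p3 -> p3): 0.57 ≤ 0.57, so result = 1
(((p1 \/ (p1 -> p3)) \/ p1) -> (p3 -> p3)): 1 ≤ 1, so result = 1
((p3 -> p3) -> (((p1 \/ (p1 -> p3)) \/ p1) -> (p3 -> p3))): 1 ≤ 1, so result = 1
((p1 /\ (p3 \/ (((p3 \/ p1) \/ (p2 -> ~p1)) -> (p2 /\ ~p1)))) /\ ((p3 -> p3) -> (((p1 \/ (p1 -> p3)) \/ p1) -> (p3 -> p3)))) = min(0.02, 1) = 0.02

0.02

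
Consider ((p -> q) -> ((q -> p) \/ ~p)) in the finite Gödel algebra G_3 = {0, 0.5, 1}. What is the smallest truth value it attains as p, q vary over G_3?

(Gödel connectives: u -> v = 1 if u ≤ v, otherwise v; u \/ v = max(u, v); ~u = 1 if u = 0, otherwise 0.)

The minimum is attained at p = 0.5, q = 1:
  (p -> q): 0.5 ≤ 1, so result = 1
  (q -> p): 1 > 0.5, so result = 0.5
  ~p: Gödel ¬ of 0.5 = 0 (operand ≠ 0)
  ((q -> p) \/ ~p) = max(0.5, 0) = 0.5
  ((p -> q) -> ((q -> p) \/ ~p)): 1 > 0.5, so result = 0.5
Checking all 9 assignments confirms none give a value below 0.50.

0.50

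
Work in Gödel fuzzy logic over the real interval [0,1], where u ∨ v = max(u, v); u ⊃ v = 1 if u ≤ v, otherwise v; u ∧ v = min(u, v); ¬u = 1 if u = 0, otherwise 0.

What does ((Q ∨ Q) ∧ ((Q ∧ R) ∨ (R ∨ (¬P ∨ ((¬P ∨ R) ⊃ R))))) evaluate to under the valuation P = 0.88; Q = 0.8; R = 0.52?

(Q ∨ Q) = max(0.8, 0.8) = 0.8
(Q ∧ R) = min(0.8, 0.52) = 0.52
¬P: Gödel ¬ of 0.88 = 0 (operand ≠ 0)
¬P: Gödel ¬ of 0.88 = 0 (operand ≠ 0)
(¬P ∨ R) = max(0, 0.52) = 0.52
((¬P ∨ R) ⊃ R): 0.52 ≤ 0.52, so result = 1
(¬P ∨ ((¬P ∨ R) ⊃ R)) = max(0, 1) = 1
(R ∨ (¬P ∨ ((¬P ∨ R) ⊃ R))) = max(0.52, 1) = 1
((Q ∧ R) ∨ (R ∨ (¬P ∨ ((¬P ∨ R) ⊃ R)))) = max(0.52, 1) = 1
((Q ∨ Q) ∧ ((Q ∧ R) ∨ (R ∨ (¬P ∨ ((¬P ∨ R) ⊃ R))))) = min(0.8, 1) = 0.8

0.80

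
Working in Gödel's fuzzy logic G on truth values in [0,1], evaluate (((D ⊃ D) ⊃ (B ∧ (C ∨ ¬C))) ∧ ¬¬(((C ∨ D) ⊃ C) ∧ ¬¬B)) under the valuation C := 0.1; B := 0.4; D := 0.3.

0.10

(D ⊃ D): 0.3 ≤ 0.3, so result = 1
¬C: Gödel ¬ of 0.1 = 0 (operand ≠ 0)
(C ∨ ¬C) = max(0.1, 0) = 0.1
(B ∧ (C ∨ ¬C)) = min(0.4, 0.1) = 0.1
((D ⊃ D) ⊃ (B ∧ (C ∨ ¬C))): 1 > 0.1, so result = 0.1
(C ∨ D) = max(0.1, 0.3) = 0.3
((C ∨ D) ⊃ C): 0.3 > 0.1, so result = 0.1
¬B: Gödel ¬ of 0.4 = 0 (operand ≠ 0)
¬¬B: Gödel ¬ of 0 = 1 (operand is 0)
(((C ∨ D) ⊃ C) ∧ ¬¬B) = min(0.1, 1) = 0.1
¬(((C ∨ D) ⊃ C) ∧ ¬¬B): Gödel ¬ of 0.1 = 0 (operand ≠ 0)
¬¬(((C ∨ D) ⊃ C) ∧ ¬¬B): Gödel ¬ of 0 = 1 (operand is 0)
(((D ⊃ D) ⊃ (B ∧ (C ∨ ¬C))) ∧ ¬¬(((C ∨ D) ⊃ C) ∧ ¬¬B)) = min(0.1, 1) = 0.1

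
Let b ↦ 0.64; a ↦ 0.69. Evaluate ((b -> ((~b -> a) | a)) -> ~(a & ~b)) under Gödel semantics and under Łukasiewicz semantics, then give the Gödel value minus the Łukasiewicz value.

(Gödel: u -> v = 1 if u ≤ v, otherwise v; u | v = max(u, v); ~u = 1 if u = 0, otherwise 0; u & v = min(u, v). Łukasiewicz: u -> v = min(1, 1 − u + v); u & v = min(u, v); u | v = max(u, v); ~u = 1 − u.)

Gödel evaluation:
  ~b: Gödel ¬ of 0.64 = 0 (operand ≠ 0)
  (~b -> a): 0 ≤ 0.69, so result = 1
  ((~b -> a) | a) = max(1, 0.69) = 1
  (b -> ((~b -> a) | a)): 0.64 ≤ 1, so result = 1
  ~b: Gödel ¬ of 0.64 = 0 (operand ≠ 0)
  (a & ~b) = min(0.69, 0) = 0
  ~(a & ~b): Gödel ¬ of 0 = 1 (operand is 0)
  ((b -> ((~b -> a) | a)) -> ~(a & ~b)): 1 ≤ 1, so result = 1
  Gödel value = 1
Łukasiewicz evaluation:
  ~b: Łukasiewicz ¬ gives 1 − 0.64 = 0.36
  (~b -> a): min(1, 1 − 0.36 + 0.69) = 1
  ((~b -> a) | a) = max(1, 0.69) = 1
  (b -> ((~b -> a) | a)): min(1, 1 − 0.64 + 1) = 1
  ~b: Łukasiewicz ¬ gives 1 − 0.64 = 0.36
  (a & ~b) = min(0.69, 0.36) = 0.36
  ~(a & ~b): Łukasiewicz ¬ gives 1 − 0.36 = 0.64
  ((b -> ((~b -> a) | a)) -> ~(a & ~b)): min(1, 1 − 1 + 0.64) = 0.64
  Łukasiewicz value = 0.64
Difference: 1 − 0.64 = 0.36

0.36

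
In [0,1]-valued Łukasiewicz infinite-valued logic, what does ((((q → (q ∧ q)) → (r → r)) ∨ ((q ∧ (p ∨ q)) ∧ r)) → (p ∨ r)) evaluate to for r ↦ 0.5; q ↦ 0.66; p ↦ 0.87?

0.87

(q ∧ q) = min(0.66, 0.66) = 0.66
(q → (q ∧ q)): min(1, 1 − 0.66 + 0.66) = 1
(r → r): min(1, 1 − 0.5 + 0.5) = 1
((q → (q ∧ q)) → (r → r)): min(1, 1 − 1 + 1) = 1
(p ∨ q) = max(0.87, 0.66) = 0.87
(q ∧ (p ∨ q)) = min(0.66, 0.87) = 0.66
((q ∧ (p ∨ q)) ∧ r) = min(0.66, 0.5) = 0.5
(((q → (q ∧ q)) → (r → r)) ∨ ((q ∧ (p ∨ q)) ∧ r)) = max(1, 0.5) = 1
(p ∨ r) = max(0.87, 0.5) = 0.87
((((q → (q ∧ q)) → (r → r)) ∨ ((q ∧ (p ∨ q)) ∧ r)) → (p ∨ r)): min(1, 1 − 1 + 0.87) = 0.87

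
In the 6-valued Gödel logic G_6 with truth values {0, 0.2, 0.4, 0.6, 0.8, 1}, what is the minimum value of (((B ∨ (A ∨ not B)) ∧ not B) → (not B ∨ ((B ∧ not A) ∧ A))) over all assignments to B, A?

1.00

Every assignment gives 1. For instance at B = 0, A = 0:
  not B: Gödel ¬ of 0 = 1 (operand is 0)
  (A ∨ not B) = max(0, 1) = 1
  (B ∨ (A ∨ not B)) = max(0, 1) = 1
  not B: Gödel ¬ of 0 = 1 (operand is 0)
  ((B ∨ (A ∨ not B)) ∧ not B) = min(1, 1) = 1
  not B: Gödel ¬ of 0 = 1 (operand is 0)
  not A: Gödel ¬ of 0 = 1 (operand is 0)
  (B ∧ not A) = min(0, 1) = 0
  ((B ∧ not A) ∧ A) = min(0, 0) = 0
  (not B ∨ ((B ∧ not A) ∧ A)) = max(1, 0) = 1
  (((B ∨ (A ∨ not B)) ∧ not B) → (not B ∨ ((B ∧ not A) ∧ A))): 1 ≤ 1, so result = 1
All 36 assignments give value 1 — the formula is a G_6-tautology.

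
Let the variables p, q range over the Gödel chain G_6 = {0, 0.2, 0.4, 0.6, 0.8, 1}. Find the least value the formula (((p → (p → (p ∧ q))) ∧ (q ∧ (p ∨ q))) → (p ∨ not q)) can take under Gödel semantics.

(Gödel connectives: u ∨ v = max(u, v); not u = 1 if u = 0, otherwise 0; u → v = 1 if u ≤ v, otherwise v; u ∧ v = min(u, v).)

The minimum is attained at p = 0, q = 0.2:
  (p ∧ q) = min(0, 0.2) = 0
  (p → (p ∧ q)): 0 ≤ 0, so result = 1
  (p → (p → (p ∧ q))): 0 ≤ 1, so result = 1
  (p ∨ q) = max(0, 0.2) = 0.2
  (q ∧ (p ∨ q)) = min(0.2, 0.2) = 0.2
  ((p → (p → (p ∧ q))) ∧ (q ∧ (p ∨ q))) = min(1, 0.2) = 0.2
  not q: Gödel ¬ of 0.2 = 0 (operand ≠ 0)
  (p ∨ not q) = max(0, 0) = 0
  (((p → (p → (p ∧ q))) ∧ (q ∧ (p ∨ q))) → (p ∨ not q)): 0.2 > 0, so result = 0
Checking all 36 assignments confirms none give a value below 0.00.

0.00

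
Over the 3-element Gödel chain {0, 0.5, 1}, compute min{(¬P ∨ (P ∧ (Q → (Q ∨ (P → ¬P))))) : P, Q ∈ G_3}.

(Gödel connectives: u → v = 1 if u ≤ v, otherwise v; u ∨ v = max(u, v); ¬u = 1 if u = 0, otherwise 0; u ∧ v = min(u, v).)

0.50

The minimum is attained at P = 0.5, Q = 0:
  ¬P: Gödel ¬ of 0.5 = 0 (operand ≠ 0)
  ¬P: Gödel ¬ of 0.5 = 0 (operand ≠ 0)
  (P → ¬P): 0.5 > 0, so result = 0
  (Q ∨ (P → ¬P)) = max(0, 0) = 0
  (Q → (Q ∨ (P → ¬P))): 0 ≤ 0, so result = 1
  (P ∧ (Q → (Q ∨ (P → ¬P)))) = min(0.5, 1) = 0.5
  (¬P ∨ (P ∧ (Q → (Q ∨ (P → ¬P))))) = max(0, 0.5) = 0.5
Checking all 9 assignments confirms none give a value below 0.50.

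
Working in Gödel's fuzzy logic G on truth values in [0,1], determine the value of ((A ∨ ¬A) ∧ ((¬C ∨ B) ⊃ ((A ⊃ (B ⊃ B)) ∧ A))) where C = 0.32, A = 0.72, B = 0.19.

¬A: Gödel ¬ of 0.72 = 0 (operand ≠ 0)
(A ∨ ¬A) = max(0.72, 0) = 0.72
¬C: Gödel ¬ of 0.32 = 0 (operand ≠ 0)
(¬C ∨ B) = max(0, 0.19) = 0.19
(B ⊃ B): 0.19 ≤ 0.19, so result = 1
(A ⊃ (B ⊃ B)): 0.72 ≤ 1, so result = 1
((A ⊃ (B ⊃ B)) ∧ A) = min(1, 0.72) = 0.72
((¬C ∨ B) ⊃ ((A ⊃ (B ⊃ B)) ∧ A)): 0.19 ≤ 0.72, so result = 1
((A ∨ ¬A) ∧ ((¬C ∨ B) ⊃ ((A ⊃ (B ⊃ B)) ∧ A))) = min(0.72, 1) = 0.72

0.72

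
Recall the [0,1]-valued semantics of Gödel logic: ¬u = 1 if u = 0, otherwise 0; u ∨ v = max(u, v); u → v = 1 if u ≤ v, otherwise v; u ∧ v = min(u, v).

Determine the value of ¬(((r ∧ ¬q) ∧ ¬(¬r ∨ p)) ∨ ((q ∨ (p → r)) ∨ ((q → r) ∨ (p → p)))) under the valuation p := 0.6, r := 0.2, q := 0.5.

¬q: Gödel ¬ of 0.5 = 0 (operand ≠ 0)
(r ∧ ¬q) = min(0.2, 0) = 0
¬r: Gödel ¬ of 0.2 = 0 (operand ≠ 0)
(¬r ∨ p) = max(0, 0.6) = 0.6
¬(¬r ∨ p): Gödel ¬ of 0.6 = 0 (operand ≠ 0)
((r ∧ ¬q) ∧ ¬(¬r ∨ p)) = min(0, 0) = 0
(p → r): 0.6 > 0.2, so result = 0.2
(q ∨ (p → r)) = max(0.5, 0.2) = 0.5
(q → r): 0.5 > 0.2, so result = 0.2
(p → p): 0.6 ≤ 0.6, so result = 1
((q → r) ∨ (p → p)) = max(0.2, 1) = 1
((q ∨ (p → r)) ∨ ((q → r) ∨ (p → p))) = max(0.5, 1) = 1
(((r ∧ ¬q) ∧ ¬(¬r ∨ p)) ∨ ((q ∨ (p → r)) ∨ ((q → r) ∨ (p → p)))) = max(0, 1) = 1
¬(((r ∧ ¬q) ∧ ¬(¬r ∨ p)) ∨ ((q ∨ (p → r)) ∨ ((q → r) ∨ (p → p)))): Gödel ¬ of 1 = 0 (operand ≠ 0)

0.00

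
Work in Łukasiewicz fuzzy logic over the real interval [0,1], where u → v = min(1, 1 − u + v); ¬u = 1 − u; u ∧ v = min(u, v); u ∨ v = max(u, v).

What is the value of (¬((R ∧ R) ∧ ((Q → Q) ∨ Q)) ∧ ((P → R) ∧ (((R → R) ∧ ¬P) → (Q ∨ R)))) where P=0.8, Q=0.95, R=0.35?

(R ∧ R) = min(0.35, 0.35) = 0.35
(Q → Q): min(1, 1 − 0.95 + 0.95) = 1
((Q → Q) ∨ Q) = max(1, 0.95) = 1
((R ∧ R) ∧ ((Q → Q) ∨ Q)) = min(0.35, 1) = 0.35
¬((R ∧ R) ∧ ((Q → Q) ∨ Q)): Łukasiewicz ¬ gives 1 − 0.35 = 0.65
(P → R): min(1, 1 − 0.8 + 0.35) = 0.55
(R → R): min(1, 1 − 0.35 + 0.35) = 1
¬P: Łukasiewicz ¬ gives 1 − 0.8 = 0.2
((R → R) ∧ ¬P) = min(1, 0.2) = 0.2
(Q ∨ R) = max(0.95, 0.35) = 0.95
(((R → R) ∧ ¬P) → (Q ∨ R)): min(1, 1 − 0.2 + 0.95) = 1
((P → R) ∧ (((R → R) ∧ ¬P) → (Q ∨ R))) = min(0.55, 1) = 0.55
(¬((R ∧ R) ∧ ((Q → Q) ∨ Q)) ∧ ((P → R) ∧ (((R → R) ∧ ¬P) → (Q ∨ R)))) = min(0.65, 0.55) = 0.55

0.55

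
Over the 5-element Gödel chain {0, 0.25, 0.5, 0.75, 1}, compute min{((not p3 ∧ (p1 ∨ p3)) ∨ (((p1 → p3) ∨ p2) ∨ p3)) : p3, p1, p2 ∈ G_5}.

The minimum is attained at p3 = 0, p1 = 0.25, p2 = 0:
  not p3: Gödel ¬ of 0 = 1 (operand is 0)
  (p1 ∨ p3) = max(0.25, 0) = 0.25
  (not p3 ∧ (p1 ∨ p3)) = min(1, 0.25) = 0.25
  (p1 → p3): 0.25 > 0, so result = 0
  ((p1 → p3) ∨ p2) = max(0, 0) = 0
  (((p1 → p3) ∨ p2) ∨ p3) = max(0, 0) = 0
  ((not p3 ∧ (p1 ∨ p3)) ∨ (((p1 → p3) ∨ p2) ∨ p3)) = max(0.25, 0) = 0.25
Checking all 125 assignments confirms none give a value below 0.25.

0.25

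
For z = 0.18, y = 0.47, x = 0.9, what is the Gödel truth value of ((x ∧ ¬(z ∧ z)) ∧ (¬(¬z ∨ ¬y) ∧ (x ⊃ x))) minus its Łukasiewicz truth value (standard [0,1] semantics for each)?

Gödel evaluation:
  (z ∧ z) = min(0.18, 0.18) = 0.18
  ¬(z ∧ z): Gödel ¬ of 0.18 = 0 (operand ≠ 0)
  (x ∧ ¬(z ∧ z)) = min(0.9, 0) = 0
  ¬z: Gödel ¬ of 0.18 = 0 (operand ≠ 0)
  ¬y: Gödel ¬ of 0.47 = 0 (operand ≠ 0)
  (¬z ∨ ¬y) = max(0, 0) = 0
  ¬(¬z ∨ ¬y): Gödel ¬ of 0 = 1 (operand is 0)
  (x ⊃ x): 0.9 ≤ 0.9, so result = 1
  (¬(¬z ∨ ¬y) ∧ (x ⊃ x)) = min(1, 1) = 1
  ((x ∧ ¬(z ∧ z)) ∧ (¬(¬z ∨ ¬y) ∧ (x ⊃ x))) = min(0, 1) = 0
  Gödel value = 0
Łukasiewicz evaluation:
  (z ∧ z) = min(0.18, 0.18) = 0.18
  ¬(z ∧ z): Łukasiewicz ¬ gives 1 − 0.18 = 0.82
  (x ∧ ¬(z ∧ z)) = min(0.9, 0.82) = 0.82
  ¬z: Łukasiewicz ¬ gives 1 − 0.18 = 0.82
  ¬y: Łukasiewicz ¬ gives 1 − 0.47 = 0.53
  (¬z ∨ ¬y) = max(0.82, 0.53) = 0.82
  ¬(¬z ∨ ¬y): Łukasiewicz ¬ gives 1 − 0.82 = 0.18
  (x ⊃ x): min(1, 1 − 0.9 + 0.9) = 1
  (¬(¬z ∨ ¬y) ∧ (x ⊃ x)) = min(0.18, 1) = 0.18
  ((x ∧ ¬(z ∧ z)) ∧ (¬(¬z ∨ ¬y) ∧ (x ⊃ x))) = min(0.82, 0.18) = 0.18
  Łukasiewicz value = 0.18
Difference: 0 − 0.18 = -0.18

-0.18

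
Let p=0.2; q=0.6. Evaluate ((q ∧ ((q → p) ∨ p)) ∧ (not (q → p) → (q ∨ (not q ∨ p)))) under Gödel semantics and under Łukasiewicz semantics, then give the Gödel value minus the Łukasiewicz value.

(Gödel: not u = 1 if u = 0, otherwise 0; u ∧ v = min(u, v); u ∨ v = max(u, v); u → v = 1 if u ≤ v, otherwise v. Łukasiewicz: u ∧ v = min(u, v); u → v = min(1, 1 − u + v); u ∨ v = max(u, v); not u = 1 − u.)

Gödel evaluation:
  (q → p): 0.6 > 0.2, so result = 0.2
  ((q → p) ∨ p) = max(0.2, 0.2) = 0.2
  (q ∧ ((q → p) ∨ p)) = min(0.6, 0.2) = 0.2
  (q → p): 0.6 > 0.2, so result = 0.2
  not (q → p): Gödel ¬ of 0.2 = 0 (operand ≠ 0)
  not q: Gödel ¬ of 0.6 = 0 (operand ≠ 0)
  (not q ∨ p) = max(0, 0.2) = 0.2
  (q ∨ (not q ∨ p)) = max(0.6, 0.2) = 0.6
  (not (q → p) → (q ∨ (not q ∨ p))): 0 ≤ 0.6, so result = 1
  ((q ∧ ((q → p) ∨ p)) ∧ (not (q → p) → (q ∨ (not q ∨ p)))) = min(0.2, 1) = 0.2
  Gödel value = 0.2
Łukasiewicz evaluation:
  (q → p): min(1, 1 − 0.6 + 0.2) = 0.6
  ((q → p) ∨ p) = max(0.6, 0.2) = 0.6
  (q ∧ ((q → p) ∨ p)) = min(0.6, 0.6) = 0.6
  (q → p): min(1, 1 − 0.6 + 0.2) = 0.6
  not (q → p): Łukasiewicz ¬ gives 1 − 0.6 = 0.4
  not q: Łukasiewicz ¬ gives 1 − 0.6 = 0.4
  (not q ∨ p) = max(0.4, 0.2) = 0.4
  (q ∨ (not q ∨ p)) = max(0.6, 0.4) = 0.6
  (not (q → p) → (q ∨ (not q ∨ p))): min(1, 1 − 0.4 + 0.6) = 1
  ((q ∧ ((q → p) ∨ p)) ∧ (not (q → p) → (q ∨ (not q ∨ p)))) = min(0.6, 1) = 0.6
  Łukasiewicz value = 0.6
Difference: 0.2 − 0.6 = -0.40

-0.40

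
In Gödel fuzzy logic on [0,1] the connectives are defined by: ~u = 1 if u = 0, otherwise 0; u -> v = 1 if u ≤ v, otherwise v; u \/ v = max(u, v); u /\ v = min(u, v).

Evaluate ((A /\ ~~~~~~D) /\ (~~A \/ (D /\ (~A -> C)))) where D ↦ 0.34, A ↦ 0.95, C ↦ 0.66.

0.95

~D: Gödel ¬ of 0.34 = 0 (operand ≠ 0)
~~D: Gödel ¬ of 0 = 1 (operand is 0)
~~~D: Gödel ¬ of 1 = 0 (operand ≠ 0)
~~~~D: Gödel ¬ of 0 = 1 (operand is 0)
~~~~~D: Gödel ¬ of 1 = 0 (operand ≠ 0)
~~~~~~D: Gödel ¬ of 0 = 1 (operand is 0)
(A /\ ~~~~~~D) = min(0.95, 1) = 0.95
~A: Gödel ¬ of 0.95 = 0 (operand ≠ 0)
~~A: Gödel ¬ of 0 = 1 (operand is 0)
~A: Gödel ¬ of 0.95 = 0 (operand ≠ 0)
(~A -> C): 0 ≤ 0.66, so result = 1
(D /\ (~A -> C)) = min(0.34, 1) = 0.34
(~~A \/ (D /\ (~A -> C))) = max(1, 0.34) = 1
((A /\ ~~~~~~D) /\ (~~A \/ (D /\ (~A -> C)))) = min(0.95, 1) = 0.95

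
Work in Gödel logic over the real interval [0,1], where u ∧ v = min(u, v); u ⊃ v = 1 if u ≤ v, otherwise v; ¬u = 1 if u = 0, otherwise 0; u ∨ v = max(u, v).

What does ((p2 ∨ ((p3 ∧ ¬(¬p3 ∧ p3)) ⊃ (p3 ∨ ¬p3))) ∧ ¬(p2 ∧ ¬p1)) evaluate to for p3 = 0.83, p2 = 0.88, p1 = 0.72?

1.00

¬p3: Gödel ¬ of 0.83 = 0 (operand ≠ 0)
(¬p3 ∧ p3) = min(0, 0.83) = 0
¬(¬p3 ∧ p3): Gödel ¬ of 0 = 1 (operand is 0)
(p3 ∧ ¬(¬p3 ∧ p3)) = min(0.83, 1) = 0.83
¬p3: Gödel ¬ of 0.83 = 0 (operand ≠ 0)
(p3 ∨ ¬p3) = max(0.83, 0) = 0.83
((p3 ∧ ¬(¬p3 ∧ p3)) ⊃ (p3 ∨ ¬p3)): 0.83 ≤ 0.83, so result = 1
(p2 ∨ ((p3 ∧ ¬(¬p3 ∧ p3)) ⊃ (p3 ∨ ¬p3))) = max(0.88, 1) = 1
¬p1: Gödel ¬ of 0.72 = 0 (operand ≠ 0)
(p2 ∧ ¬p1) = min(0.88, 0) = 0
¬(p2 ∧ ¬p1): Gödel ¬ of 0 = 1 (operand is 0)
((p2 ∨ ((p3 ∧ ¬(¬p3 ∧ p3)) ⊃ (p3 ∨ ¬p3))) ∧ ¬(p2 ∧ ¬p1)) = min(1, 1) = 1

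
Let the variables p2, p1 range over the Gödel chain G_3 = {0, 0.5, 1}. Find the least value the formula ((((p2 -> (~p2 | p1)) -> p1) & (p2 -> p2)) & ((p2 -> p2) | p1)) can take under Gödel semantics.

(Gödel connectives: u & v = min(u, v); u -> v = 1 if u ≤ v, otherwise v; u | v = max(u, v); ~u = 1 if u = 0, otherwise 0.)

The minimum is attained at p2 = 0, p1 = 0:
  ~p2: Gödel ¬ of 0 = 1 (operand is 0)
  (~p2 | p1) = max(1, 0) = 1
  (p2 -> (~p2 | p1)): 0 ≤ 1, so result = 1
  ((p2 -> (~p2 | p1)) -> p1): 1 > 0, so result = 0
  (p2 -> p2): 0 ≤ 0, so result = 1
  (((p2 -> (~p2 | p1)) -> p1) & (p2 -> p2)) = min(0, 1) = 0
  (p2 -> p2): 0 ≤ 0, so result = 1
  ((p2 -> p2) | p1) = max(1, 0) = 1
  ((((p2 -> (~p2 | p1)) -> p1) & (p2 -> p2)) & ((p2 -> p2) | p1)) = min(0, 1) = 0
Checking all 9 assignments confirms none give a value below 0.00.

0.00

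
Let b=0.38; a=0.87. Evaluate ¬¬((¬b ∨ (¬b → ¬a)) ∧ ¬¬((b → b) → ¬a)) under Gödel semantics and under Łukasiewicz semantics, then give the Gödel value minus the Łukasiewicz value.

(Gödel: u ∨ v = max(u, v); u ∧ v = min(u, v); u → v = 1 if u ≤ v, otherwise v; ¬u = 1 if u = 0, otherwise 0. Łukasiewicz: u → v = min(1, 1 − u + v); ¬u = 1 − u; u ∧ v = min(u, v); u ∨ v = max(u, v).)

Gödel evaluation:
  ¬b: Gödel ¬ of 0.38 = 0 (operand ≠ 0)
  ¬b: Gödel ¬ of 0.38 = 0 (operand ≠ 0)
  ¬a: Gödel ¬ of 0.87 = 0 (operand ≠ 0)
  (¬b → ¬a): 0 ≤ 0, so result = 1
  (¬b ∨ (¬b → ¬a)) = max(0, 1) = 1
  (b → b): 0.38 ≤ 0.38, so result = 1
  ¬a: Gödel ¬ of 0.87 = 0 (operand ≠ 0)
  ((b → b) → ¬a): 1 > 0, so result = 0
  ¬((b → b) → ¬a): Gödel ¬ of 0 = 1 (operand is 0)
  ¬¬((b → b) → ¬a): Gödel ¬ of 1 = 0 (operand ≠ 0)
  ((¬b ∨ (¬b → ¬a)) ∧ ¬¬((b → b) → ¬a)) = min(1, 0) = 0
  ¬((¬b ∨ (¬b → ¬a)) ∧ ¬¬((b → b) → ¬a)): Gödel ¬ of 0 = 1 (operand is 0)
  ¬¬((¬b ∨ (¬b → ¬a)) ∧ ¬¬((b → b) → ¬a)): Gödel ¬ of 1 = 0 (operand ≠ 0)
  Gödel value = 0
Łukasiewicz evaluation:
  ¬b: Łukasiewicz ¬ gives 1 − 0.38 = 0.62
  ¬b: Łukasiewicz ¬ gives 1 − 0.38 = 0.62
  ¬a: Łukasiewicz ¬ gives 1 − 0.87 = 0.13
  (¬b → ¬a): min(1, 1 − 0.62 + 0.13) = 0.51
  (¬b ∨ (¬b → ¬a)) = max(0.62, 0.51) = 0.62
  (b → b): min(1, 1 − 0.38 + 0.38) = 1
  ¬a: Łukasiewicz ¬ gives 1 − 0.87 = 0.13
  ((b → b) → ¬a): min(1, 1 − 1 + 0.13) = 0.13
  ¬((b → b) → ¬a): Łukasiewicz ¬ gives 1 − 0.13 = 0.87
  ¬¬((b → b) → ¬a): Łukasiewicz ¬ gives 1 − 0.87 = 0.13
  ((¬b ∨ (¬b → ¬a)) ∧ ¬¬((b → b) → ¬a)) = min(0.62, 0.13) = 0.13
  ¬((¬b ∨ (¬b → ¬a)) ∧ ¬¬((b → b) → ¬a)): Łukasiewicz ¬ gives 1 − 0.13 = 0.87
  ¬¬((¬b ∨ (¬b → ¬a)) ∧ ¬¬((b → b) → ¬a)): Łukasiewicz ¬ gives 1 − 0.87 = 0.13
  Łukasiewicz value = 0.13
Difference: 0 − 0.13 = -0.13

-0.13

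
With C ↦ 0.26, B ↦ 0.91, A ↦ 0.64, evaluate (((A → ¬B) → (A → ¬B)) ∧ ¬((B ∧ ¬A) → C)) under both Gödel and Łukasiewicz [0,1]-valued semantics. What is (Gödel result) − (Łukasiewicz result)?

Gödel evaluation:
  ¬B: Gödel ¬ of 0.91 = 0 (operand ≠ 0)
  (A → ¬B): 0.64 > 0, so result = 0
  ¬B: Gödel ¬ of 0.91 = 0 (operand ≠ 0)
  (A → ¬B): 0.64 > 0, so result = 0
  ((A → ¬B) → (A → ¬B)): 0 ≤ 0, so result = 1
  ¬A: Gödel ¬ of 0.64 = 0 (operand ≠ 0)
  (B ∧ ¬A) = min(0.91, 0) = 0
  ((B ∧ ¬A) → C): 0 ≤ 0.26, so result = 1
  ¬((B ∧ ¬A) → C): Gödel ¬ of 1 = 0 (operand ≠ 0)
  (((A → ¬B) → (A → ¬B)) ∧ ¬((B ∧ ¬A) → C)) = min(1, 0) = 0
  Gödel value = 0
Łukasiewicz evaluation:
  ¬B: Łukasiewicz ¬ gives 1 − 0.91 = 0.09
  (A → ¬B): min(1, 1 − 0.64 + 0.09) = 0.45
  ¬B: Łukasiewicz ¬ gives 1 − 0.91 = 0.09
  (A → ¬B): min(1, 1 − 0.64 + 0.09) = 0.45
  ((A → ¬B) → (A → ¬B)): min(1, 1 − 0.45 + 0.45) = 1
  ¬A: Łukasiewicz ¬ gives 1 − 0.64 = 0.36
  (B ∧ ¬A) = min(0.91, 0.36) = 0.36
  ((B ∧ ¬A) → C): min(1, 1 − 0.36 + 0.26) = 0.9
  ¬((B ∧ ¬A) → C): Łukasiewicz ¬ gives 1 − 0.9 = 0.1
  (((A → ¬B) → (A → ¬B)) ∧ ¬((B ∧ ¬A) → C)) = min(1, 0.1) = 0.1
  Łukasiewicz value = 0.1
Difference: 0 − 0.1 = -0.10

-0.10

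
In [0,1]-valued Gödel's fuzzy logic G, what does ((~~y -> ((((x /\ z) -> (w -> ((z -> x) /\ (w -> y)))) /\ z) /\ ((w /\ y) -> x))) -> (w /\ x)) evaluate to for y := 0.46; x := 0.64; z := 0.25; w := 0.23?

0.23

~y: Gödel ¬ of 0.46 = 0 (operand ≠ 0)
~~y: Gödel ¬ of 0 = 1 (operand is 0)
(x /\ z) = min(0.64, 0.25) = 0.25
(z -> x): 0.25 ≤ 0.64, so result = 1
(w -> y): 0.23 ≤ 0.46, so result = 1
((z -> x) /\ (w -> y)) = min(1, 1) = 1
(w -> ((z -> x) /\ (w -> y))): 0.23 ≤ 1, so result = 1
((x /\ z) -> (w -> ((z -> x) /\ (w -> y)))): 0.25 ≤ 1, so result = 1
(((x /\ z) -> (w -> ((z -> x) /\ (w -> y)))) /\ z) = min(1, 0.25) = 0.25
(w /\ y) = min(0.23, 0.46) = 0.23
((w /\ y) -> x): 0.23 ≤ 0.64, so result = 1
((((x /\ z) -> (w -> ((z -> x) /\ (w -> y)))) /\ z) /\ ((w /\ y) -> x)) = min(0.25, 1) = 0.25
(~~y -> ((((x /\ z) -> (w -> ((z -> x) /\ (w -> y)))) /\ z) /\ ((w /\ y) -> x))): 1 > 0.25, so result = 0.25
(w /\ x) = min(0.23, 0.64) = 0.23
((~~y -> ((((x /\ z) -> (w -> ((z -> x) /\ (w -> y)))) /\ z) /\ ((w /\ y) -> x))) -> (w /\ x)): 0.25 > 0.23, so result = 0.23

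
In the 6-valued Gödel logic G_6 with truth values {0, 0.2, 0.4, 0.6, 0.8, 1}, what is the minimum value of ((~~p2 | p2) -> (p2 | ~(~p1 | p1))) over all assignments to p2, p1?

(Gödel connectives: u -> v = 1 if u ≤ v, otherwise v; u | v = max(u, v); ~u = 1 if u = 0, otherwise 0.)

The minimum is attained at p2 = 0.2, p1 = 0:
  ~p2: Gödel ¬ of 0.2 = 0 (operand ≠ 0)
  ~~p2: Gödel ¬ of 0 = 1 (operand is 0)
  (~~p2 | p2) = max(1, 0.2) = 1
  ~p1: Gödel ¬ of 0 = 1 (operand is 0)
  (~p1 | p1) = max(1, 0) = 1
  ~(~p1 | p1): Gödel ¬ of 1 = 0 (operand ≠ 0)
  (p2 | ~(~p1 | p1)) = max(0.2, 0) = 0.2
  ((~~p2 | p2) -> (p2 | ~(~p1 | p1))): 1 > 0.2, so result = 0.2
Checking all 36 assignments confirms none give a value below 0.20.

0.20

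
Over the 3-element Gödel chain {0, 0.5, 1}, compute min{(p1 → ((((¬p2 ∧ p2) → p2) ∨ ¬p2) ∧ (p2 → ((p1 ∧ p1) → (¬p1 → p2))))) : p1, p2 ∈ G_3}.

1.00

Every assignment gives 1. For instance at p1 = 0, p2 = 0:
  ¬p2: Gödel ¬ of 0 = 1 (operand is 0)
  (¬p2 ∧ p2) = min(1, 0) = 0
  ((¬p2 ∧ p2) → p2): 0 ≤ 0, so result = 1
  ¬p2: Gödel ¬ of 0 = 1 (operand is 0)
  (((¬p2 ∧ p2) → p2) ∨ ¬p2) = max(1, 1) = 1
  (p1 ∧ p1) = min(0, 0) = 0
  ¬p1: Gödel ¬ of 0 = 1 (operand is 0)
  (¬p1 → p2): 1 > 0, so result = 0
  ((p1 ∧ p1) → (¬p1 → p2)): 0 ≤ 0, so result = 1
  (p2 → ((p1 ∧ p1) → (¬p1 → p2))): 0 ≤ 1, so result = 1
  ((((¬p2 ∧ p2) → p2) ∨ ¬p2) ∧ (p2 → ((p1 ∧ p1) → (¬p1 → p2)))) = min(1, 1) = 1
  (p1 → ((((¬p2 ∧ p2) → p2) ∨ ¬p2) ∧ (p2 → ((p1 ∧ p1) → (¬p1 → p2))))): 0 ≤ 1, so result = 1
All 9 assignments give value 1 — the formula is a G_3-tautology.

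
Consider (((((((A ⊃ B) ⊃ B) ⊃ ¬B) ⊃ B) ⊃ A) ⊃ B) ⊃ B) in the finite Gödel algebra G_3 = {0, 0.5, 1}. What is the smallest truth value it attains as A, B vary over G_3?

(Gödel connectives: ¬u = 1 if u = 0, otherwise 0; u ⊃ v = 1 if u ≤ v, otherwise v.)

The minimum is attained at A = 0, B = 0.5:
  (A ⊃ B): 0 ≤ 0.5, so result = 1
  ((A ⊃ B) ⊃ B): 1 > 0.5, so result = 0.5
  ¬B: Gödel ¬ of 0.5 = 0 (operand ≠ 0)
  (((A ⊃ B) ⊃ B) ⊃ ¬B): 0.5 > 0, so result = 0
  ((((A ⊃ B) ⊃ B) ⊃ ¬B) ⊃ B): 0 ≤ 0.5, so result = 1
  (((((A ⊃ B) ⊃ B) ⊃ ¬B) ⊃ B) ⊃ A): 1 > 0, so result = 0
  ((((((A ⊃ B) ⊃ B) ⊃ ¬B) ⊃ B) ⊃ A) ⊃ B): 0 ≤ 0.5, so result = 1
  (((((((A ⊃ B) ⊃ B) ⊃ ¬B) ⊃ B) ⊃ A) ⊃ B) ⊃ B): 1 > 0.5, so result = 0.5
Checking all 9 assignments confirms none give a value below 0.50.

0.50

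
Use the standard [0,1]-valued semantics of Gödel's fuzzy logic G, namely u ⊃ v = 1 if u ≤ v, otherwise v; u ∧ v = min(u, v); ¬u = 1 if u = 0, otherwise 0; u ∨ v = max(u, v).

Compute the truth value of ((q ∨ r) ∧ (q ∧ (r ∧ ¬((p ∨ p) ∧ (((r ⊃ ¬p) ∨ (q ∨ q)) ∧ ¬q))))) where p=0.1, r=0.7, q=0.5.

(q ∨ r) = max(0.5, 0.7) = 0.7
(p ∨ p) = max(0.1, 0.1) = 0.1
¬p: Gödel ¬ of 0.1 = 0 (operand ≠ 0)
(r ⊃ ¬p): 0.7 > 0, so result = 0
(q ∨ q) = max(0.5, 0.5) = 0.5
((r ⊃ ¬p) ∨ (q ∨ q)) = max(0, 0.5) = 0.5
¬q: Gödel ¬ of 0.5 = 0 (operand ≠ 0)
(((r ⊃ ¬p) ∨ (q ∨ q)) ∧ ¬q) = min(0.5, 0) = 0
((p ∨ p) ∧ (((r ⊃ ¬p) ∨ (q ∨ q)) ∧ ¬q)) = min(0.1, 0) = 0
¬((p ∨ p) ∧ (((r ⊃ ¬p) ∨ (q ∨ q)) ∧ ¬q)): Gödel ¬ of 0 = 1 (operand is 0)
(r ∧ ¬((p ∨ p) ∧ (((r ⊃ ¬p) ∨ (q ∨ q)) ∧ ¬q))) = min(0.7, 1) = 0.7
(q ∧ (r ∧ ¬((p ∨ p) ∧ (((r ⊃ ¬p) ∨ (q ∨ q)) ∧ ¬q)))) = min(0.5, 0.7) = 0.5
((q ∨ r) ∧ (q ∧ (r ∧ ¬((p ∨ p) ∧ (((r ⊃ ¬p) ∨ (q ∨ q)) ∧ ¬q))))) = min(0.7, 0.5) = 0.5

0.50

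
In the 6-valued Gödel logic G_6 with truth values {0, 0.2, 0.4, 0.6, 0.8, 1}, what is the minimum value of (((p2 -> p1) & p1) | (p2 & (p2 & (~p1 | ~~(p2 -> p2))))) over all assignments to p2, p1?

0.00

The minimum is attained at p2 = 0, p1 = 0:
  (p2 -> p1): 0 ≤ 0, so result = 1
  ((p2 -> p1) & p1) = min(1, 0) = 0
  ~p1: Gödel ¬ of 0 = 1 (operand is 0)
  (p2 -> p2): 0 ≤ 0, so result = 1
  ~(p2 -> p2): Gödel ¬ of 1 = 0 (operand ≠ 0)
  ~~(p2 -> p2): Gödel ¬ of 0 = 1 (operand is 0)
  (~p1 | ~~(p2 -> p2)) = max(1, 1) = 1
  (p2 & (~p1 | ~~(p2 -> p2))) = min(0, 1) = 0
  (p2 & (p2 & (~p1 | ~~(p2 -> p2)))) = min(0, 0) = 0
  (((p2 -> p1) & p1) | (p2 & (p2 & (~p1 | ~~(p2 -> p2))))) = max(0, 0) = 0
Checking all 36 assignments confirms none give a value below 0.00.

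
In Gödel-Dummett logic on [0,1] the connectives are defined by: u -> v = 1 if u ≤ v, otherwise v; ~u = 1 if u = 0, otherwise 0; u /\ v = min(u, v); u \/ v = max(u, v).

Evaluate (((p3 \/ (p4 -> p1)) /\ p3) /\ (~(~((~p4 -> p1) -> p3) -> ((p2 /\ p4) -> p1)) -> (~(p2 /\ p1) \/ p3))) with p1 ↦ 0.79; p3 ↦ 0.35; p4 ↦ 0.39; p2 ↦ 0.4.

(p4 -> p1): 0.39 ≤ 0.79, so result = 1
(p3 \/ (p4 -> p1)) = max(0.35, 1) = 1
((p3 \/ (p4 -> p1)) /\ p3) = min(1, 0.35) = 0.35
~p4: Gödel ¬ of 0.39 = 0 (operand ≠ 0)
(~p4 -> p1): 0 ≤ 0.79, so result = 1
((~p4 -> p1) -> p3): 1 > 0.35, so result = 0.35
~((~p4 -> p1) -> p3): Gödel ¬ of 0.35 = 0 (operand ≠ 0)
(p2 /\ p4) = min(0.4, 0.39) = 0.39
((p2 /\ p4) -> p1): 0.39 ≤ 0.79, so result = 1
(~((~p4 -> p1) -> p3) -> ((p2 /\ p4) -> p1)): 0 ≤ 1, so result = 1
~(~((~p4 -> p1) -> p3) -> ((p2 /\ p4) -> p1)): Gödel ¬ of 1 = 0 (operand ≠ 0)
(p2 /\ p1) = min(0.4, 0.79) = 0.4
~(p2 /\ p1): Gödel ¬ of 0.4 = 0 (operand ≠ 0)
(~(p2 /\ p1) \/ p3) = max(0, 0.35) = 0.35
(~(~((~p4 -> p1) -> p3) -> ((p2 /\ p4) -> p1)) -> (~(p2 /\ p1) \/ p3)): 0 ≤ 0.35, so result = 1
(((p3 \/ (p4 -> p1)) /\ p3) /\ (~(~((~p4 -> p1) -> p3) -> ((p2 /\ p4) -> p1)) -> (~(p2 /\ p1) \/ p3))) = min(0.35, 1) = 0.35

0.35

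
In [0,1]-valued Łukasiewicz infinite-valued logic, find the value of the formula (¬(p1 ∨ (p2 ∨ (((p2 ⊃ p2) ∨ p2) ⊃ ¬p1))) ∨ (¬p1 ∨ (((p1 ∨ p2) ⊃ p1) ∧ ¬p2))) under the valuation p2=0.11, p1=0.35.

(p2 ⊃ p2): min(1, 1 − 0.11 + 0.11) = 1
((p2 ⊃ p2) ∨ p2) = max(1, 0.11) = 1
¬p1: Łukasiewicz ¬ gives 1 − 0.35 = 0.65
(((p2 ⊃ p2) ∨ p2) ⊃ ¬p1): min(1, 1 − 1 + 0.65) = 0.65
(p2 ∨ (((p2 ⊃ p2) ∨ p2) ⊃ ¬p1)) = max(0.11, 0.65) = 0.65
(p1 ∨ (p2 ∨ (((p2 ⊃ p2) ∨ p2) ⊃ ¬p1))) = max(0.35, 0.65) = 0.65
¬(p1 ∨ (p2 ∨ (((p2 ⊃ p2) ∨ p2) ⊃ ¬p1))): Łukasiewicz ¬ gives 1 − 0.65 = 0.35
¬p1: Łukasiewicz ¬ gives 1 − 0.35 = 0.65
(p1 ∨ p2) = max(0.35, 0.11) = 0.35
((p1 ∨ p2) ⊃ p1): min(1, 1 − 0.35 + 0.35) = 1
¬p2: Łukasiewicz ¬ gives 1 − 0.11 = 0.89
(((p1 ∨ p2) ⊃ p1) ∧ ¬p2) = min(1, 0.89) = 0.89
(¬p1 ∨ (((p1 ∨ p2) ⊃ p1) ∧ ¬p2)) = max(0.65, 0.89) = 0.89
(¬(p1 ∨ (p2 ∨ (((p2 ⊃ p2) ∨ p2) ⊃ ¬p1))) ∨ (¬p1 ∨ (((p1 ∨ p2) ⊃ p1) ∧ ¬p2))) = max(0.35, 0.89) = 0.89

0.89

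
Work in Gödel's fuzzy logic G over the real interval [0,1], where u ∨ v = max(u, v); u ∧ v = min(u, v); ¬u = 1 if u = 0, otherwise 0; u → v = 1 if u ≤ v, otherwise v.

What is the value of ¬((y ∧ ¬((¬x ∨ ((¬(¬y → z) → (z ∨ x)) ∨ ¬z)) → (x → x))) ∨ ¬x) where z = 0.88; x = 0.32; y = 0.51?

¬x: Gödel ¬ of 0.32 = 0 (operand ≠ 0)
¬y: Gödel ¬ of 0.51 = 0 (operand ≠ 0)
(¬y → z): 0 ≤ 0.88, so result = 1
¬(¬y → z): Gödel ¬ of 1 = 0 (operand ≠ 0)
(z ∨ x) = max(0.88, 0.32) = 0.88
(¬(¬y → z) → (z ∨ x)): 0 ≤ 0.88, so result = 1
¬z: Gödel ¬ of 0.88 = 0 (operand ≠ 0)
((¬(¬y → z) → (z ∨ x)) ∨ ¬z) = max(1, 0) = 1
(¬x ∨ ((¬(¬y → z) → (z ∨ x)) ∨ ¬z)) = max(0, 1) = 1
(x → x): 0.32 ≤ 0.32, so result = 1
((¬x ∨ ((¬(¬y → z) → (z ∨ x)) ∨ ¬z)) → (x → x)): 1 ≤ 1, so result = 1
¬((¬x ∨ ((¬(¬y → z) → (z ∨ x)) ∨ ¬z)) → (x → x)): Gödel ¬ of 1 = 0 (operand ≠ 0)
(y ∧ ¬((¬x ∨ ((¬(¬y → z) → (z ∨ x)) ∨ ¬z)) → (x → x))) = min(0.51, 0) = 0
¬x: Gödel ¬ of 0.32 = 0 (operand ≠ 0)
((y ∧ ¬((¬x ∨ ((¬(¬y → z) → (z ∨ x)) ∨ ¬z)) → (x → x))) ∨ ¬x) = max(0, 0) = 0
¬((y ∧ ¬((¬x ∨ ((¬(¬y → z) → (z ∨ x)) ∨ ¬z)) → (x → x))) ∨ ¬x): Gödel ¬ of 0 = 1 (operand is 0)

1.00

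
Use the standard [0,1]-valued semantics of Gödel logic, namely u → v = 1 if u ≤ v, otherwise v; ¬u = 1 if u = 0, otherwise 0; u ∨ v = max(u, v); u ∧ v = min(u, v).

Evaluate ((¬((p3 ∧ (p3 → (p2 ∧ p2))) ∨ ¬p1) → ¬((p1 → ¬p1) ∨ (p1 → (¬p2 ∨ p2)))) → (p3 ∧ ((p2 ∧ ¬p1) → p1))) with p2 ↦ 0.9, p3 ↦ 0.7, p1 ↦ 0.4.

0.70

(p2 ∧ p2) = min(0.9, 0.9) = 0.9
(p3 → (p2 ∧ p2)): 0.7 ≤ 0.9, so result = 1
(p3 ∧ (p3 → (p2 ∧ p2))) = min(0.7, 1) = 0.7
¬p1: Gödel ¬ of 0.4 = 0 (operand ≠ 0)
((p3 ∧ (p3 → (p2 ∧ p2))) ∨ ¬p1) = max(0.7, 0) = 0.7
¬((p3 ∧ (p3 → (p2 ∧ p2))) ∨ ¬p1): Gödel ¬ of 0.7 = 0 (operand ≠ 0)
¬p1: Gödel ¬ of 0.4 = 0 (operand ≠ 0)
(p1 → ¬p1): 0.4 > 0, so result = 0
¬p2: Gödel ¬ of 0.9 = 0 (operand ≠ 0)
(¬p2 ∨ p2) = max(0, 0.9) = 0.9
(p1 → (¬p2 ∨ p2)): 0.4 ≤ 0.9, so result = 1
((p1 → ¬p1) ∨ (p1 → (¬p2 ∨ p2))) = max(0, 1) = 1
¬((p1 → ¬p1) ∨ (p1 → (¬p2 ∨ p2))): Gödel ¬ of 1 = 0 (operand ≠ 0)
(¬((p3 ∧ (p3 → (p2 ∧ p2))) ∨ ¬p1) → ¬((p1 → ¬p1) ∨ (p1 → (¬p2 ∨ p2)))): 0 ≤ 0, so result = 1
¬p1: Gödel ¬ of 0.4 = 0 (operand ≠ 0)
(p2 ∧ ¬p1) = min(0.9, 0) = 0
((p2 ∧ ¬p1) → p1): 0 ≤ 0.4, so result = 1
(p3 ∧ ((p2 ∧ ¬p1) → p1)) = min(0.7, 1) = 0.7
((¬((p3 ∧ (p3 → (p2 ∧ p2))) ∨ ¬p1) → ¬((p1 → ¬p1) ∨ (p1 → (¬p2 ∨ p2)))) → (p3 ∧ ((p2 ∧ ¬p1) → p1))): 1 > 0.7, so result = 0.7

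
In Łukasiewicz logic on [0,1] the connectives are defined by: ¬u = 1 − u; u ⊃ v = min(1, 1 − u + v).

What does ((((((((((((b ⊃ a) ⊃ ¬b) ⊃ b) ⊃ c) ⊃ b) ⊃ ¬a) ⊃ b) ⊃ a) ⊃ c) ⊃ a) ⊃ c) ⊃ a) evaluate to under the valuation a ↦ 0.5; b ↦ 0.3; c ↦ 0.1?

(b ⊃ a): min(1, 1 − 0.3 + 0.5) = 1
¬b: Łukasiewicz ¬ gives 1 − 0.3 = 0.7
((b ⊃ a) ⊃ ¬b): min(1, 1 − 1 + 0.7) = 0.7
(((b ⊃ a) ⊃ ¬b) ⊃ b): min(1, 1 − 0.7 + 0.3) = 0.6
((((b ⊃ a) ⊃ ¬b) ⊃ b) ⊃ c): min(1, 1 − 0.6 + 0.1) = 0.5
(((((b ⊃ a) ⊃ ¬b) ⊃ b) ⊃ c) ⊃ b): min(1, 1 − 0.5 + 0.3) = 0.8
¬a: Łukasiewicz ¬ gives 1 − 0.5 = 0.5
((((((b ⊃ a) ⊃ ¬b) ⊃ b) ⊃ c) ⊃ b) ⊃ ¬a): min(1, 1 − 0.8 + 0.5) = 0.7
(((((((b ⊃ a) ⊃ ¬b) ⊃ b) ⊃ c) ⊃ b) ⊃ ¬a) ⊃ b): min(1, 1 − 0.7 + 0.3) = 0.6
((((((((b ⊃ a) ⊃ ¬b) ⊃ b) ⊃ c) ⊃ b) ⊃ ¬a) ⊃ b) ⊃ a): min(1, 1 − 0.6 + 0.5) = 0.9
(((((((((b ⊃ a) ⊃ ¬b) ⊃ b) ⊃ c) ⊃ b) ⊃ ¬a) ⊃ b) ⊃ a) ⊃ c): min(1, 1 − 0.9 + 0.1) = 0.2
((((((((((b ⊃ a) ⊃ ¬b) ⊃ b) ⊃ c) ⊃ b) ⊃ ¬a) ⊃ b) ⊃ a) ⊃ c) ⊃ a): min(1, 1 − 0.2 + 0.5) = 1
(((((((((((b ⊃ a) ⊃ ¬b) ⊃ b) ⊃ c) ⊃ b) ⊃ ¬a) ⊃ b) ⊃ a) ⊃ c) ⊃ a) ⊃ c): min(1, 1 − 1 + 0.1) = 0.1
((((((((((((b ⊃ a) ⊃ ¬b) ⊃ b) ⊃ c) ⊃ b) ⊃ ¬a) ⊃ b) ⊃ a) ⊃ c) ⊃ a) ⊃ c) ⊃ a): min(1, 1 − 0.1 + 0.5) = 1

1.00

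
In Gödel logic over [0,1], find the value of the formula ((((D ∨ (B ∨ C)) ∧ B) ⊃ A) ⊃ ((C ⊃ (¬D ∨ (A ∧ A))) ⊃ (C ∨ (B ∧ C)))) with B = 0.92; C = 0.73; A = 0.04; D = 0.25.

(B ∨ C) = max(0.92, 0.73) = 0.92
(D ∨ (B ∨ C)) = max(0.25, 0.92) = 0.92
((D ∨ (B ∨ C)) ∧ B) = min(0.92, 0.92) = 0.92
(((D ∨ (B ∨ C)) ∧ B) ⊃ A): 0.92 > 0.04, so result = 0.04
¬D: Gödel ¬ of 0.25 = 0 (operand ≠ 0)
(A ∧ A) = min(0.04, 0.04) = 0.04
(¬D ∨ (A ∧ A)) = max(0, 0.04) = 0.04
(C ⊃ (¬D ∨ (A ∧ A))): 0.73 > 0.04, so result = 0.04
(B ∧ C) = min(0.92, 0.73) = 0.73
(C ∨ (B ∧ C)) = max(0.73, 0.73) = 0.73
((C ⊃ (¬D ∨ (A ∧ A))) ⊃ (C ∨ (B ∧ C))): 0.04 ≤ 0.73, so result = 1
((((D ∨ (B ∨ C)) ∧ B) ⊃ A) ⊃ ((C ⊃ (¬D ∨ (A ∧ A))) ⊃ (C ∨ (B ∧ C)))): 0.04 ≤ 1, so result = 1

1.00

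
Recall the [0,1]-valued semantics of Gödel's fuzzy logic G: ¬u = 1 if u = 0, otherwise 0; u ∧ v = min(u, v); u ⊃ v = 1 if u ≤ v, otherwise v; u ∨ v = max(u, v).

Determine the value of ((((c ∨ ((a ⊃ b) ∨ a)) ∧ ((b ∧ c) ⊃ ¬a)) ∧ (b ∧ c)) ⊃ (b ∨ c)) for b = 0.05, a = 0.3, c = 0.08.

1.00

(a ⊃ b): 0.3 > 0.05, so result = 0.05
((a ⊃ b) ∨ a) = max(0.05, 0.3) = 0.3
(c ∨ ((a ⊃ b) ∨ a)) = max(0.08, 0.3) = 0.3
(b ∧ c) = min(0.05, 0.08) = 0.05
¬a: Gödel ¬ of 0.3 = 0 (operand ≠ 0)
((b ∧ c) ⊃ ¬a): 0.05 > 0, so result = 0
((c ∨ ((a ⊃ b) ∨ a)) ∧ ((b ∧ c) ⊃ ¬a)) = min(0.3, 0) = 0
(b ∧ c) = min(0.05, 0.08) = 0.05
(((c ∨ ((a ⊃ b) ∨ a)) ∧ ((b ∧ c) ⊃ ¬a)) ∧ (b ∧ c)) = min(0, 0.05) = 0
(b ∨ c) = max(0.05, 0.08) = 0.08
((((c ∨ ((a ⊃ b) ∨ a)) ∧ ((b ∧ c) ⊃ ¬a)) ∧ (b ∧ c)) ⊃ (b ∨ c)): 0 ≤ 0.08, so result = 1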